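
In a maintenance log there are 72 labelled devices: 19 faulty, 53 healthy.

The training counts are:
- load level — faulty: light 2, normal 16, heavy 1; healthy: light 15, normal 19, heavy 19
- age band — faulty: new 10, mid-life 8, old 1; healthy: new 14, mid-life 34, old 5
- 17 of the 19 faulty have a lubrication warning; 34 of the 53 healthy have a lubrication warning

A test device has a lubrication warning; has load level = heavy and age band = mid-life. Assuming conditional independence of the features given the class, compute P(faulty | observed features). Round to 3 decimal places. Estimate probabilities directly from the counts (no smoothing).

0.046

faulty: (19/72) × (1/19) × (8/19) × (17/19) ≈ 0.00523238
healthy: (53/72) × (19/53) × (34/53) × (34/53) ≈ 0.108599
P(faulty | x) = 0.00523238 / 0.11383138 ≈ 0.046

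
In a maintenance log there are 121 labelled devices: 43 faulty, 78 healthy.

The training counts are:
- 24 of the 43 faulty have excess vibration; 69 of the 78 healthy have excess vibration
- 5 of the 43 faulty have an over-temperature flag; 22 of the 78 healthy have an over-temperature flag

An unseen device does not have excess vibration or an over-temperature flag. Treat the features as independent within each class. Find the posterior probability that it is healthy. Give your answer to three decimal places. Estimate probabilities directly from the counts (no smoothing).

0.278

faulty: (43/121) × (19/43) × (38/43) ≈ 0.138766
healthy: (78/121) × (9/78) × (56/78) ≈ 0.0534011
P(healthy | x) = 0.0534011 / 0.1921671 ≈ 0.278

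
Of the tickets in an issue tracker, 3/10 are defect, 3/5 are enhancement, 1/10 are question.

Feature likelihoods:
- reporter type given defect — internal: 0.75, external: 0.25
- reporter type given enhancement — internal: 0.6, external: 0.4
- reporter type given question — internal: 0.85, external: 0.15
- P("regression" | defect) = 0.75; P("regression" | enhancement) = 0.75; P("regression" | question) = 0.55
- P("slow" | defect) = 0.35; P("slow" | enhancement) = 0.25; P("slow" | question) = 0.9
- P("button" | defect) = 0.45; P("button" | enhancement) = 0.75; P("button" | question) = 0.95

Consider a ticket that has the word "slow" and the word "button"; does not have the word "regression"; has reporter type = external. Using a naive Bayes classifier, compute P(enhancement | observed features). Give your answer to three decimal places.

0.563

defect: 0.3 × 0.25 × (1−0.75) × 0.35 × 0.45 = 0.002953125
enhancement: 0.6 × 0.4 × (1−0.75) × 0.25 × 0.75 = 0.01125
question: 0.1 × 0.15 × (1−0.55) × 0.9 × 0.95 = 0.00577125
P(enhancement | x) = 0.01125 / 0.019974375 ≈ 0.563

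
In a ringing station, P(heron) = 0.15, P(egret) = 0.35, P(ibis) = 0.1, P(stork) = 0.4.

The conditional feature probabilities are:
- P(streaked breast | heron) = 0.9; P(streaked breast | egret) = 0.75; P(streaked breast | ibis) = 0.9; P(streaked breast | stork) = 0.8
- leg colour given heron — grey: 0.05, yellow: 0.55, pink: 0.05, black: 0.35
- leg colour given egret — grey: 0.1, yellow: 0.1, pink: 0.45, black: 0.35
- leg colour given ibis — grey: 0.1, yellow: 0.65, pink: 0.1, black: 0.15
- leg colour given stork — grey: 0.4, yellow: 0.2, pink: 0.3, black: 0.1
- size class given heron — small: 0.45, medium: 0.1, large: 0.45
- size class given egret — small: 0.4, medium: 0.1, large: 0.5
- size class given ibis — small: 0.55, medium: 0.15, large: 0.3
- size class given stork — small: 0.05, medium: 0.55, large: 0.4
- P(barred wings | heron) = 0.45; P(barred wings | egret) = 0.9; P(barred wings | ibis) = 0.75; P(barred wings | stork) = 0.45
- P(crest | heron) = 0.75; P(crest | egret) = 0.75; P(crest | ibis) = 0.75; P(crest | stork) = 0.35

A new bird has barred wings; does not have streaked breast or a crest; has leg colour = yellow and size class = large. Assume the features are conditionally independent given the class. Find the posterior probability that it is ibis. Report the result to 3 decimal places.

0.100

heron: 0.15 × (1−0.9) × 0.55 × 0.45 × 0.45 × (1−0.75) = 0.00041765625
egret: 0.35 × (1−0.75) × 0.1 × 0.5 × 0.9 × (1−0.75) = 0.000984375
ibis: 0.1 × (1−0.9) × 0.65 × 0.3 × 0.75 × (1−0.75) = 0.000365625
stork: 0.4 × (1−0.8) × 0.2 × 0.4 × 0.45 × (1−0.35) = 0.001872
P(ibis | x) = 0.000365625 / 0.00363965625 ≈ 0.100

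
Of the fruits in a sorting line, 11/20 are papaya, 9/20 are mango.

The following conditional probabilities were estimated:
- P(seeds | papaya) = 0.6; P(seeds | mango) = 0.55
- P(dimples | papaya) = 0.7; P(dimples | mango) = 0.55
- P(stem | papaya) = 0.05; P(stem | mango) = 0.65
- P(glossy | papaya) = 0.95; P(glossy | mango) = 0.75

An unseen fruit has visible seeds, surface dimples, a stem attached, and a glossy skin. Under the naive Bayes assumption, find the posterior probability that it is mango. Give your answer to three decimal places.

0.858

papaya: 0.55 × 0.6 × 0.7 × 0.05 × 0.95 = 0.0109725
mango: 0.45 × 0.55 × 0.55 × 0.65 × 0.75 = 0.0663609375
P(mango | x) = 0.0663609375 / 0.0773334375 ≈ 0.858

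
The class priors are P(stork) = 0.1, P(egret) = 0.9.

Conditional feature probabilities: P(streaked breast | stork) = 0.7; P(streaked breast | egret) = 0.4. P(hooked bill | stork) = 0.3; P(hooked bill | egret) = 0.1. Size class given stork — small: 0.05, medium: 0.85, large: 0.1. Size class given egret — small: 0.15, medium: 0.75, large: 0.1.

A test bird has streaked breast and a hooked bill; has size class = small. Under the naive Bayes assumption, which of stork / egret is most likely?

egret

stork: 0.1 × 0.7 × 0.3 × 0.05 = 0.00105
egret: 0.9 × 0.4 × 0.1 × 0.15 = 0.0054
Highest score → egret.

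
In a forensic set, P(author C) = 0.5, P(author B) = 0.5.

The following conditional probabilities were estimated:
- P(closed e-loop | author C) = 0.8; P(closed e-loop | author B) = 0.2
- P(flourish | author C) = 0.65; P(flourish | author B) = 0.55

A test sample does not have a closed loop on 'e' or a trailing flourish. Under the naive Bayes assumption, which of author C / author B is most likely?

author B

author C: 0.5 × (1−0.8) × (1−0.65) = 0.035
author B: 0.5 × (1−0.2) × (1−0.55) = 0.18
Highest score → author B.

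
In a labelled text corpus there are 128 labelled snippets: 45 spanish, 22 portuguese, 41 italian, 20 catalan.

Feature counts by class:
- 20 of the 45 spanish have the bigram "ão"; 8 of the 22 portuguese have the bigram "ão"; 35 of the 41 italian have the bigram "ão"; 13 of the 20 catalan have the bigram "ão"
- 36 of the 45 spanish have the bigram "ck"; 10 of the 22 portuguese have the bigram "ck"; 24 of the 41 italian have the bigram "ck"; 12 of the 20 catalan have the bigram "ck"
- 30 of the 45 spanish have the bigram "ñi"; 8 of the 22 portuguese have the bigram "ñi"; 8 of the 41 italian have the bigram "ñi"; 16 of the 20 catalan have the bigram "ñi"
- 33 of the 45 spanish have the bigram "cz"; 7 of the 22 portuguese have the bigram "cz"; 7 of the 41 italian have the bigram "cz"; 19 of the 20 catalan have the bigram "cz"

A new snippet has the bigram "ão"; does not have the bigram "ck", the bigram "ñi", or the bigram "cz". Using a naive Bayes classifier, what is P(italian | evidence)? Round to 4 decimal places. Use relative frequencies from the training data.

0.8081

spanish: (45/128) × (20/45) × (9/45) × (15/45) × (12/45) ≈ 0.00277778
portuguese: (22/128) × (8/22) × (12/22) × (14/22) × (15/22) ≈ 0.0147915
italian: (41/128) × (35/41) × (17/41) × (33/41) × (34/41) ≈ 0.0756743
catalan: (20/128) × (13/20) × (8/20) × (4/20) × (1/20) = 0.00040625
P(italian | x) = 0.0756743 / 0.09364983 ≈ 0.8081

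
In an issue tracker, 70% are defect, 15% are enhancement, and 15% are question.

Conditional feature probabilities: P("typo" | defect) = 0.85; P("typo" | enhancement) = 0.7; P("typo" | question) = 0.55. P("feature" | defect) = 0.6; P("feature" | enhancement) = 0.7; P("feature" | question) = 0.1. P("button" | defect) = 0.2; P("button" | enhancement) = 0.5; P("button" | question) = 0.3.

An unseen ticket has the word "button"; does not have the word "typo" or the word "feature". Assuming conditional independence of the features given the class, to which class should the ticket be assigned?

defect: 0.7 × (1−0.85) × (1−0.6) × 0.2 = 0.0084
enhancement: 0.15 × (1−0.7) × (1−0.7) × 0.5 = 0.00675
question: 0.15 × (1−0.55) × (1−0.1) × 0.3 = 0.018225
Highest score → question.

question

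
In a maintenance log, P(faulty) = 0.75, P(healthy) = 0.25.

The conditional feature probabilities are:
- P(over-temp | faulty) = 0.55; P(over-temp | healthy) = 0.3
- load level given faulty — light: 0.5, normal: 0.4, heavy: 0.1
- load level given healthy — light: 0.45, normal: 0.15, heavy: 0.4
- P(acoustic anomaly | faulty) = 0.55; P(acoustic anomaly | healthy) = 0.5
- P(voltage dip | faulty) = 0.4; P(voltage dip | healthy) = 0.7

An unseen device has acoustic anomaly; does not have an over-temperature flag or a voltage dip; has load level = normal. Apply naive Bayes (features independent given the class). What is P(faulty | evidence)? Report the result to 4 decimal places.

faulty: 0.75 × (1−0.55) × 0.4 × 0.55 × (1−0.4) = 0.04455
healthy: 0.25 × (1−0.3) × 0.15 × 0.5 × (1−0.7) = 0.0039375
P(faulty | x) = 0.04455 / 0.0484875 ≈ 0.9188

0.9188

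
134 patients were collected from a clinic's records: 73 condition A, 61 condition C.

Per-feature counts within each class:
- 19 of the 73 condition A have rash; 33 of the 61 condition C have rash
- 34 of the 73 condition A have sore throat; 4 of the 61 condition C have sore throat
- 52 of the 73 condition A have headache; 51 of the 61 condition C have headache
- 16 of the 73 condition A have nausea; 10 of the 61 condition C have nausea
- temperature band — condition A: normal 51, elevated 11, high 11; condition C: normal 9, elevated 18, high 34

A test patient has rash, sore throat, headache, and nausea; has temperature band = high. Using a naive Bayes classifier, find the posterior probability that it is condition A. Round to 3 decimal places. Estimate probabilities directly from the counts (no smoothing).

condition A: (73/134) × (19/73) × (34/73) × (52/73) × (16/73) × (11/73) ≈ 0.00155365
condition C: (61/134) × (33/61) × (4/61) × (51/61) × (10/61) × (34/61) ≈ 0.00123367
P(condition A | x) = 0.00155365 / 0.00278732 ≈ 0.557

0.557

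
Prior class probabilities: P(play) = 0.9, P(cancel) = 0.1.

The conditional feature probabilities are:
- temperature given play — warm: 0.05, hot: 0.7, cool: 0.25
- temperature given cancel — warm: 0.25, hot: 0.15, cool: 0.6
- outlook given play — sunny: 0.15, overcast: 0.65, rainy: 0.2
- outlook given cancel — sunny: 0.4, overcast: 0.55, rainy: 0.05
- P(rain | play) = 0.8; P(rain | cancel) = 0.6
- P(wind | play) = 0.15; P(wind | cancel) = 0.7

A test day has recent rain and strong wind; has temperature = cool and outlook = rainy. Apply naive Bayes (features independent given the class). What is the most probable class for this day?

play: 0.9 × 0.25 × 0.2 × 0.8 × 0.15 = 0.0054
cancel: 0.1 × 0.6 × 0.05 × 0.6 × 0.7 = 0.00126
Highest score → play.

play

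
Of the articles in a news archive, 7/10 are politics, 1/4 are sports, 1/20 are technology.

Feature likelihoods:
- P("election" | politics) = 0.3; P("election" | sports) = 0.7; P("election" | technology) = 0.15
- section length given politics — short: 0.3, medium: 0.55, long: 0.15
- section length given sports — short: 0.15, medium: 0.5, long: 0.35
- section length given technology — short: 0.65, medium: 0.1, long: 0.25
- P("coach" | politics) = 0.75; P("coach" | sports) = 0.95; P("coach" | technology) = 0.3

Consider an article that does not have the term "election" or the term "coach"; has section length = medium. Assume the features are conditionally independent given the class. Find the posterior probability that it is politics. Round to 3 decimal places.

politics: 0.7 × (1−0.3) × 0.55 × (1−0.75) = 0.067375
sports: 0.25 × (1−0.7) × 0.5 × (1−0.95) = 0.001875
technology: 0.05 × (1−0.15) × 0.1 × (1−0.3) = 0.002975
P(politics | x) = 0.067375 / 0.072225 ≈ 0.933

0.933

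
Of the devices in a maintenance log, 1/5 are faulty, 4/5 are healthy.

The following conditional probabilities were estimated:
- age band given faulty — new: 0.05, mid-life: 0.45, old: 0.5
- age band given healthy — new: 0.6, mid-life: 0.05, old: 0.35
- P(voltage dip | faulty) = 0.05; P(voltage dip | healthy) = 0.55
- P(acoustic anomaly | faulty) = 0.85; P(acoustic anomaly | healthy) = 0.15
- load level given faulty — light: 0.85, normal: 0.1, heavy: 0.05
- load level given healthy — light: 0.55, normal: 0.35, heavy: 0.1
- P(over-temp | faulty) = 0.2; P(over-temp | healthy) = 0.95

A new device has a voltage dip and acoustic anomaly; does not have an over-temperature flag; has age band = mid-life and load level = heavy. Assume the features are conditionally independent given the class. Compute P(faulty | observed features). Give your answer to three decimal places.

faulty: 0.2 × 0.45 × 0.05 × 0.85 × 0.05 × (1−0.2) = 0.000153
healthy: 0.8 × 0.05 × 0.55 × 0.15 × 0.1 × (1−0.95) = 0.0000165
P(faulty | x) = 0.000153 / 0.0001695 ≈ 0.903

0.903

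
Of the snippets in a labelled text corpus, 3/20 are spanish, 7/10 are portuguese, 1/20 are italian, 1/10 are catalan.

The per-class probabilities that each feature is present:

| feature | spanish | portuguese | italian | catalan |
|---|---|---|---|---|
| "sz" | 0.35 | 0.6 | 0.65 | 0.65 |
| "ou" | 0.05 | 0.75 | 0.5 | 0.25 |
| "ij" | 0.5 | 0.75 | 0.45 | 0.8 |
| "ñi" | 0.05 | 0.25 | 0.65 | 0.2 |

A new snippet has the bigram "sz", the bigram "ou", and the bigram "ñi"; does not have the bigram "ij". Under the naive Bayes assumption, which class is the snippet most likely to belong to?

portuguese

spanish: 0.15 × 0.35 × 0.05 × (1−0.5) × 0.05 = 0.000065625
portuguese: 0.7 × 0.6 × 0.75 × (1−0.75) × 0.25 = 0.0196875
italian: 0.05 × 0.65 × 0.5 × (1−0.45) × 0.65 = 0.005809375
catalan: 0.1 × 0.65 × 0.25 × (1−0.8) × 0.2 = 0.00065
Highest score → portuguese.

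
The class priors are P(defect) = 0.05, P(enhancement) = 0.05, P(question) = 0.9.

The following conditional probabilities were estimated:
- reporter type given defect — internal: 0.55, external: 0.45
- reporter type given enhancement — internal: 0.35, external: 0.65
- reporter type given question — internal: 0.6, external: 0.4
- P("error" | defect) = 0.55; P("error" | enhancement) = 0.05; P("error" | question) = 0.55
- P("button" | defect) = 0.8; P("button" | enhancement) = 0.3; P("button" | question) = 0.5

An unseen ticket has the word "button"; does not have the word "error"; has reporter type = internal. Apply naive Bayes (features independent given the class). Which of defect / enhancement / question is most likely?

question

defect: 0.05 × 0.55 × (1−0.55) × 0.8 = 0.0099
enhancement: 0.05 × 0.35 × (1−0.05) × 0.3 = 0.0049875
question: 0.9 × 0.6 × (1−0.55) × 0.5 = 0.1215
Highest score → question.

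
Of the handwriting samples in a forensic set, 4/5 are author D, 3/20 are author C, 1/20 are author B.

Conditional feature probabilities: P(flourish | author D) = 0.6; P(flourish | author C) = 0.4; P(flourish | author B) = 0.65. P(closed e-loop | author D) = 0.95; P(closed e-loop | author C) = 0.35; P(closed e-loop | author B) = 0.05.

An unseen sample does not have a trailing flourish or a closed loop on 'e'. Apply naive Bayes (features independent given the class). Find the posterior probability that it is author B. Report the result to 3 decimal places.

author D: 0.8 × (1−0.6) × (1−0.95) = 0.016
author C: 0.15 × (1−0.4) × (1−0.35) = 0.0585
author B: 0.05 × (1−0.65) × (1−0.05) = 0.016625
P(author B | x) = 0.016625 / 0.091125 ≈ 0.182

0.182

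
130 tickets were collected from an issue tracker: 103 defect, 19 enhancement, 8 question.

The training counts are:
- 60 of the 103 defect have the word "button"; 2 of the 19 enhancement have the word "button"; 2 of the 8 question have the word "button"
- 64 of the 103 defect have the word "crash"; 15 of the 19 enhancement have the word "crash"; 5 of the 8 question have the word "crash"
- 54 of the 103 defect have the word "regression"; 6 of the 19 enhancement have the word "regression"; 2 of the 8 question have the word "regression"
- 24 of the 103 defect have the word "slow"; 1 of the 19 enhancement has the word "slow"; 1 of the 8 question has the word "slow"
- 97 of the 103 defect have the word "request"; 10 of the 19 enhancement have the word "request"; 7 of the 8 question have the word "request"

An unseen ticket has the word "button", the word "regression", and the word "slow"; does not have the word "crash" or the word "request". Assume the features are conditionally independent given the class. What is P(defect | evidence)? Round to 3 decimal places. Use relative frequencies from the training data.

defect: (103/130) × (60/103) × (39/103) × (54/103) × (24/103) × (6/103) ≈ 0.0012436
enhancement: (19/130) × (2/19) × (4/19) × (6/19) × (1/19) × (9/19) ≈ 0.0000254992
question: (8/130) × (2/8) × (3/8) × (2/8) × (1/8) × (1/8) ≈ 0.0000225361
P(defect | x) = 0.0012436 / 0.0012916353 ≈ 0.963

0.963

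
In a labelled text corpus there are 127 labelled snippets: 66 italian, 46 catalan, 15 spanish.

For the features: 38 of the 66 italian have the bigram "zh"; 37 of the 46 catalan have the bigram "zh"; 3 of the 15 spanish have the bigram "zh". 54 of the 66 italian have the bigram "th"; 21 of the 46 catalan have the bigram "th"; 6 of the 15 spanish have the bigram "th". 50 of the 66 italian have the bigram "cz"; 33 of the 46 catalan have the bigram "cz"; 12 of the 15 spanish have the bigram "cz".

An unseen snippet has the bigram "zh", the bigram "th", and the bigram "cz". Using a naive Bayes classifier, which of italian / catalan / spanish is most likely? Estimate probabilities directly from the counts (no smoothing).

italian: (66/127) × (38/66) × (54/66) × (50/66) ≈ 0.185462
catalan: (46/127) × (37/46) × (21/46) × (33/46) ≈ 0.0954148
spanish: (15/127) × (3/15) × (6/15) × (12/15) ≈ 0.00755906
Highest score → italian.

italian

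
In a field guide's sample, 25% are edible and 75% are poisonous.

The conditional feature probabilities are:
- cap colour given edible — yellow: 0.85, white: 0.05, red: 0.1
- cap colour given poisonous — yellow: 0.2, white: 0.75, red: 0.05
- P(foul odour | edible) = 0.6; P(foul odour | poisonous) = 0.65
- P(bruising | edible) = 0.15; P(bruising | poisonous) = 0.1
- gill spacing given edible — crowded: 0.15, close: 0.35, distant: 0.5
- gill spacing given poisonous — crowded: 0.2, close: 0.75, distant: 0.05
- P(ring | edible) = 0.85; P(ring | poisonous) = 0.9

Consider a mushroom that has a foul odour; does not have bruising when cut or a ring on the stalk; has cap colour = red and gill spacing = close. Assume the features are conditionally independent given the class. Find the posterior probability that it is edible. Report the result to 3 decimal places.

0.289

edible: 0.25 × 0.1 × 0.6 × (1−0.15) × 0.35 × (1−0.85) = 0.000669375
poisonous: 0.75 × 0.05 × 0.65 × (1−0.1) × 0.75 × (1−0.9) = 0.0016453125
P(edible | x) = 0.000669375 / 0.0023146875 ≈ 0.289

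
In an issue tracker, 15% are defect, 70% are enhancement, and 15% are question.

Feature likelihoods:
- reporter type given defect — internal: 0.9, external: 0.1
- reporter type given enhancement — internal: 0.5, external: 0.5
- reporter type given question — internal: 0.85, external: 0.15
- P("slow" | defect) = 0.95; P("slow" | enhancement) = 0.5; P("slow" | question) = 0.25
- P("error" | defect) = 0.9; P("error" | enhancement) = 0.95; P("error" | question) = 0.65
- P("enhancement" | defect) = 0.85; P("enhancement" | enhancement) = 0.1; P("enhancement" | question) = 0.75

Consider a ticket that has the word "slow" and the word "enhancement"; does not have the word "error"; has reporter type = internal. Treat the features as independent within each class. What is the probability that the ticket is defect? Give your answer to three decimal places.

defect: 0.15 × 0.9 × 0.95 × (1−0.9) × 0.85 = 0.01090125
enhancement: 0.7 × 0.5 × 0.5 × (1−0.95) × 0.1 = 0.000875
question: 0.15 × 0.85 × 0.25 × (1−0.65) × 0.75 = 0.0083671875
P(defect | x) = 0.01090125 / 0.0201434375 ≈ 0.541

0.541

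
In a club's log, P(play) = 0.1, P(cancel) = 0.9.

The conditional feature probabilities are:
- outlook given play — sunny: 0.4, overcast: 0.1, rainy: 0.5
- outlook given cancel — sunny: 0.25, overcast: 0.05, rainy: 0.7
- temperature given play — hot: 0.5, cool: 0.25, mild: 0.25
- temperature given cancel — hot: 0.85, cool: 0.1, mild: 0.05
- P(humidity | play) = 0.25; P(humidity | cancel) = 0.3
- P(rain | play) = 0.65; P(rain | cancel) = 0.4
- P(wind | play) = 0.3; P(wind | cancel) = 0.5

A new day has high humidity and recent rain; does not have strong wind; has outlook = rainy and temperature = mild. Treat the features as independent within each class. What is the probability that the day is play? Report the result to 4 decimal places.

0.4293

play: 0.1 × 0.5 × 0.25 × 0.25 × 0.65 × (1−0.3) = 0.001421875
cancel: 0.9 × 0.7 × 0.05 × 0.3 × 0.4 × (1−0.5) = 0.00189
P(play | x) = 0.001421875 / 0.003311875 ≈ 0.4293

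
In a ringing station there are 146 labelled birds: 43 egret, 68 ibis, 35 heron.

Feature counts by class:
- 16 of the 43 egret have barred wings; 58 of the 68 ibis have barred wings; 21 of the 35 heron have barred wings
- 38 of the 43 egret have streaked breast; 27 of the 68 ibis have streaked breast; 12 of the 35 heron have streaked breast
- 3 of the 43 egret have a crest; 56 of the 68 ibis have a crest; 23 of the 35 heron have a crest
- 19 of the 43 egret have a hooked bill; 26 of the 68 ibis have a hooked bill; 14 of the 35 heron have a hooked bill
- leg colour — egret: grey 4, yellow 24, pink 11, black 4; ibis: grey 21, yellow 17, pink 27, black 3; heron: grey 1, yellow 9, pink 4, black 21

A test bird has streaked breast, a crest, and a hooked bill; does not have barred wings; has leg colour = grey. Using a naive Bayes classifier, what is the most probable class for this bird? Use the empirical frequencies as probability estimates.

ibis

egret: (43/146) × (27/43) × (38/43) × (3/43) × (19/43) × (4/43) ≈ 0.000468657
ibis: (68/146) × (10/68) × (27/68) × (56/68) × (26/68) × (21/68) ≈ 0.00264458
heron: (35/146) × (14/35) × (12/35) × (23/35) × (14/35) × (1/35) ≈ 0.000246911
Highest score → ibis.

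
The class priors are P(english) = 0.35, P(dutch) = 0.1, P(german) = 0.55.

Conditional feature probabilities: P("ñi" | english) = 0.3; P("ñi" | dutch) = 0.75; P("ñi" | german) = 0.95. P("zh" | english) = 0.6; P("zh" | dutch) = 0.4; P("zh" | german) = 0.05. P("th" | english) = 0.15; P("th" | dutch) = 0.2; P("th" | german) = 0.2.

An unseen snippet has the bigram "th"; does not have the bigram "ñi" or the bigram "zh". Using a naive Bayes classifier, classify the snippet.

english: 0.35 × (1−0.3) × (1−0.6) × 0.15 = 0.0147
dutch: 0.1 × (1−0.75) × (1−0.4) × 0.2 = 0.003
german: 0.55 × (1−0.95) × (1−0.05) × 0.2 = 0.005225
Highest score → english.

english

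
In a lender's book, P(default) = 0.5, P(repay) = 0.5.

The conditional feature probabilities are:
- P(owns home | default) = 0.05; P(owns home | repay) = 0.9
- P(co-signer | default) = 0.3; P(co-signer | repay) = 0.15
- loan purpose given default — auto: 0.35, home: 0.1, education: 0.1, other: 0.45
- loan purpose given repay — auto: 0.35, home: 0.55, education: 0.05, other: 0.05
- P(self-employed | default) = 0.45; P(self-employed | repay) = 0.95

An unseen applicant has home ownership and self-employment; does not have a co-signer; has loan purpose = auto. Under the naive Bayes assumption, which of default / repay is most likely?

default: 0.5 × 0.05 × (1−0.3) × 0.35 × 0.45 = 0.00275625
repay: 0.5 × 0.9 × (1−0.15) × 0.35 × 0.95 = 0.12718125
Highest score → repay.

repay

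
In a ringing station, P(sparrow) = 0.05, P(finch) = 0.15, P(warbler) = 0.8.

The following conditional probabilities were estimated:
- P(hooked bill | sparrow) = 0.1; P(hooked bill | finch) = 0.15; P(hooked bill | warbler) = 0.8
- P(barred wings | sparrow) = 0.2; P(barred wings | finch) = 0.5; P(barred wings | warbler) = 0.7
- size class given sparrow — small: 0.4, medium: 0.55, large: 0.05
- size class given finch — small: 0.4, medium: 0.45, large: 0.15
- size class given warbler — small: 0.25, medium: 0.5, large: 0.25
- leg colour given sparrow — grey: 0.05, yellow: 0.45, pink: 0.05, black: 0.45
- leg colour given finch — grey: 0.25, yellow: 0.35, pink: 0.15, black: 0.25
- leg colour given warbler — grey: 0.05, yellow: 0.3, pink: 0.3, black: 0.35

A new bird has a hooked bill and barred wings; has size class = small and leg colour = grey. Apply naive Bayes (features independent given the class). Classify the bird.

sparrow: 0.05 × 0.1 × 0.2 × 0.4 × 0.05 = 0.00002
finch: 0.15 × 0.15 × 0.5 × 0.4 × 0.25 = 0.001125
warbler: 0.8 × 0.8 × 0.7 × 0.25 × 0.05 = 0.0056
Highest score → warbler.

warbler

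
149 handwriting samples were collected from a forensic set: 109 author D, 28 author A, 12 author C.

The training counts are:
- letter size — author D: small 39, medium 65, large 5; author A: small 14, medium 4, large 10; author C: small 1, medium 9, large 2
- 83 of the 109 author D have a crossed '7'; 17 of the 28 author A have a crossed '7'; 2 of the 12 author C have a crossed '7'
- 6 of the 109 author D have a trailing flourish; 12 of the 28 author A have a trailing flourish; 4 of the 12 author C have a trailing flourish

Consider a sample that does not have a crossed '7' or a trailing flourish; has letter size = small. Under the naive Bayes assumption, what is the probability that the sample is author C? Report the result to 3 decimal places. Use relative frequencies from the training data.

author D: (109/149) × (39/109) × (26/109) × (103/109) ≈ 0.0589978
author A: (28/149) × (14/28) × (11/28) × (16/28) ≈ 0.021093
author C: (12/149) × (1/12) × (10/12) × (8/12) ≈ 0.00372856
P(author C | x) = 0.00372856 / 0.08381936 ≈ 0.044

0.044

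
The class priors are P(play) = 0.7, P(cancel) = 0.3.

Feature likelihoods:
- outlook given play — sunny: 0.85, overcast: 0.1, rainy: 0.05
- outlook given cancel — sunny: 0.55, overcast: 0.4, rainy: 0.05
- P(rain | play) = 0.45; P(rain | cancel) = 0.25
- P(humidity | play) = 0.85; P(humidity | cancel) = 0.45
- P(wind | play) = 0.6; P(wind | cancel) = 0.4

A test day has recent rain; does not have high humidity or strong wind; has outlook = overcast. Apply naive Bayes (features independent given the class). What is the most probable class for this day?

cancel

play: 0.7 × 0.1 × 0.45 × (1−0.85) × (1−0.6) = 0.00189
cancel: 0.3 × 0.4 × 0.25 × (1−0.45) × (1−0.4) = 0.0099
Highest score → cancel.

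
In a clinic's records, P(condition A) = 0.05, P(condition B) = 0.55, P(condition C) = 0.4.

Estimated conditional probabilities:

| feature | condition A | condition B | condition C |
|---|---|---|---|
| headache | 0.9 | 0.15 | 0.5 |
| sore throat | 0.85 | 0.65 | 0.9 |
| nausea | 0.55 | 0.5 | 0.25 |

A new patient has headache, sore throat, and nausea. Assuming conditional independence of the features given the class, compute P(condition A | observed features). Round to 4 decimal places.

condition A: 0.05 × 0.9 × 0.85 × 0.55 = 0.0210375
condition B: 0.55 × 0.15 × 0.65 × 0.5 = 0.0268125
condition C: 0.4 × 0.5 × 0.9 × 0.25 = 0.045
P(condition A | x) = 0.0210375 / 0.09285 ≈ 0.2266

0.2266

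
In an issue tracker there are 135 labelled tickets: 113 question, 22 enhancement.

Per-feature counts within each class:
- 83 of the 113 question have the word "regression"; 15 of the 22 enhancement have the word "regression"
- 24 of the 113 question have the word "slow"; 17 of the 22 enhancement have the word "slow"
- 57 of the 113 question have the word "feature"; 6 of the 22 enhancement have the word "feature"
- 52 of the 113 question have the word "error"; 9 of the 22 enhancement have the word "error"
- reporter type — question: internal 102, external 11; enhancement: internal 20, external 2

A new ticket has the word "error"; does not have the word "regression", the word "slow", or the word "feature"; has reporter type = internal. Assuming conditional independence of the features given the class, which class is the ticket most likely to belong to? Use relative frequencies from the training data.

question: (113/135) × (30/113) × (89/113) × (56/113) × (52/113) × (102/113) ≈ 0.0360293
enhancement: (22/135) × (7/22) × (5/22) × (16/22) × (9/22) × (20/22) ≈ 0.0031874
Highest score → question.

question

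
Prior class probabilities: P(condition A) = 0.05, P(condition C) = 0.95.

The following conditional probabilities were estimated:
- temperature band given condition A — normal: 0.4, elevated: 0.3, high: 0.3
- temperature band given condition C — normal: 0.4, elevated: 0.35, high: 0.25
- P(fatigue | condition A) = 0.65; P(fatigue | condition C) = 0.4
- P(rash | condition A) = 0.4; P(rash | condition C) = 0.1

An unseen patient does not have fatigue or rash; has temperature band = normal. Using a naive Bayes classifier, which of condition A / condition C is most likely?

condition A: 0.05 × 0.4 × (1−0.65) × (1−0.4) = 0.0042
condition C: 0.95 × 0.4 × (1−0.4) × (1−0.1) = 0.2052
Highest score → condition C.

condition C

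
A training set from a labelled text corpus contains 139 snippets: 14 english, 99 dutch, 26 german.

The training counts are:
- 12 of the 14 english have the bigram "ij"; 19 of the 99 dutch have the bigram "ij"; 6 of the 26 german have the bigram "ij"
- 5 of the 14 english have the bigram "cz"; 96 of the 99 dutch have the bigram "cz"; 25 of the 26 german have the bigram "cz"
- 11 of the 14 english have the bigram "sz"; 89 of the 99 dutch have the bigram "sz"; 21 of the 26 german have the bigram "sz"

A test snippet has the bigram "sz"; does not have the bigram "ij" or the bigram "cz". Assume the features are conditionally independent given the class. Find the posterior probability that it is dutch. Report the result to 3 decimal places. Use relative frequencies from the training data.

0.572

english: (14/139) × (2/14) × (9/14) × (11/14) ≈ 0.00726766
dutch: (99/139) × (80/99) × (3/99) × (89/99) ≈ 0.0156789
german: (26/139) × (20/26) × (1/26) × (21/26) ≈ 0.0044698
P(dutch | x) = 0.0156789 / 0.02741636 ≈ 0.572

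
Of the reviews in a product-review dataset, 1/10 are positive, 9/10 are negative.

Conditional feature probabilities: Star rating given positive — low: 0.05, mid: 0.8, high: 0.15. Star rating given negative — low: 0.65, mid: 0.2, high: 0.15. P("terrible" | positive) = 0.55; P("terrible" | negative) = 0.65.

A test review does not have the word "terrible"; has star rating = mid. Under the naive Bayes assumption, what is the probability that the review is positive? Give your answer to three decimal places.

positive: 0.1 × 0.8 × (1−0.55) = 0.036
negative: 0.9 × 0.2 × (1−0.65) = 0.063
P(positive | x) = 0.036 / 0.099 ≈ 0.364

0.364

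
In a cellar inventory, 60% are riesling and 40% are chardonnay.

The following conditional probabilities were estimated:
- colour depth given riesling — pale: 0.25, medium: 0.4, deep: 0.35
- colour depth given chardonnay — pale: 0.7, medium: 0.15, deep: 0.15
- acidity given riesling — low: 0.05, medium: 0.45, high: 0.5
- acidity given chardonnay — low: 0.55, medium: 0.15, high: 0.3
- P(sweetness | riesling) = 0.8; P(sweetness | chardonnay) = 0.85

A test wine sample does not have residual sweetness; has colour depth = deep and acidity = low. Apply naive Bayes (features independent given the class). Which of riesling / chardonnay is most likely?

riesling: 0.6 × 0.35 × 0.05 × (1−0.8) = 0.0021
chardonnay: 0.4 × 0.15 × 0.55 × (1−0.85) = 0.00495
Highest score → chardonnay.

chardonnay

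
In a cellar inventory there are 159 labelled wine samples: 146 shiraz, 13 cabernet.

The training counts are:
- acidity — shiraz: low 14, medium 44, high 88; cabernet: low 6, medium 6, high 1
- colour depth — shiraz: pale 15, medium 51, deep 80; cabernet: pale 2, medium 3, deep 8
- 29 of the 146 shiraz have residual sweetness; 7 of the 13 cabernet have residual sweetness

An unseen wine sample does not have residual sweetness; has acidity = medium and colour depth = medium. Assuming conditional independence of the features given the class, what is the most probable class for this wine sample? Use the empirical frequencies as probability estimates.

shiraz: (146/159) × (44/146) × (51/146) × (117/146) ≈ 0.0774651
cabernet: (13/159) × (6/13) × (3/13) × (6/13) ≈ 0.0040192
Highest score → shiraz.

shiraz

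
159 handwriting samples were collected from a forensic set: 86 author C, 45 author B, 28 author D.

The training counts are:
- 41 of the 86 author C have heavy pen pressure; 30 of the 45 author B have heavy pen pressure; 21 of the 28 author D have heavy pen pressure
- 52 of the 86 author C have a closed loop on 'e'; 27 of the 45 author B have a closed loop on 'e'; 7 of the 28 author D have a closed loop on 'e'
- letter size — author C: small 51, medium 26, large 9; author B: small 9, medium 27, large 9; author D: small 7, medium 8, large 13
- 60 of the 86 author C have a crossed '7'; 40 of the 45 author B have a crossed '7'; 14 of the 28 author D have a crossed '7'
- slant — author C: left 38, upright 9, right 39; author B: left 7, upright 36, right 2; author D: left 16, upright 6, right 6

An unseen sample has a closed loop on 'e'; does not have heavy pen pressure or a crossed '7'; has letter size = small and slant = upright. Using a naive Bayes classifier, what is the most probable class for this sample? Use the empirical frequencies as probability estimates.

author C: (86/159) × (45/86) × (52/86) × (51/86) × (26/86) × (9/86) ≈ 0.00321078
author B: (45/159) × (15/45) × (27/45) × (9/45) × (5/45) × (36/45) ≈ 0.00100629
author D: (28/159) × (7/28) × (7/28) × (7/28) × (14/28) × (6/28) ≈ 0.000294811
Highest score → author C.

author C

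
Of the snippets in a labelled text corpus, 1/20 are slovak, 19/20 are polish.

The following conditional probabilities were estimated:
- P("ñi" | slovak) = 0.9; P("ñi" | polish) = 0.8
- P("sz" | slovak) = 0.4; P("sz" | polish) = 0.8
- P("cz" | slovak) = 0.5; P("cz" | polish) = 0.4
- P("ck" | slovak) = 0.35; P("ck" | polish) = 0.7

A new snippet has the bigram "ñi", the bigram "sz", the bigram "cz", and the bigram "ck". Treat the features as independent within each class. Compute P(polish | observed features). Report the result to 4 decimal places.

slovak: 0.05 × 0.9 × 0.4 × 0.5 × 0.35 = 0.00315
polish: 0.95 × 0.8 × 0.8 × 0.4 × 0.7 = 0.17024
P(polish | x) = 0.17024 / 0.17339 ≈ 0.9818

0.9818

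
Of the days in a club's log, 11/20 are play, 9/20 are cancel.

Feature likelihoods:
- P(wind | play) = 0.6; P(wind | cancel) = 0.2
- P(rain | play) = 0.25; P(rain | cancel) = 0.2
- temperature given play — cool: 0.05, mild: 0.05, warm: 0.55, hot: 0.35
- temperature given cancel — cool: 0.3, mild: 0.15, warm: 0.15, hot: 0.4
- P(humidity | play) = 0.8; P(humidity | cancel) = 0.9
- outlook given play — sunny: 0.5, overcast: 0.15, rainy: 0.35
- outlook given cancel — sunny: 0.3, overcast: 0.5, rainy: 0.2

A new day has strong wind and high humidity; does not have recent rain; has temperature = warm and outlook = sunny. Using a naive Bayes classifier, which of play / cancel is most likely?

play

play: 0.55 × 0.6 × (1−0.25) × 0.55 × 0.8 × 0.5 = 0.05445
cancel: 0.45 × 0.2 × (1−0.2) × 0.15 × 0.9 × 0.3 = 0.002916
Highest score → play.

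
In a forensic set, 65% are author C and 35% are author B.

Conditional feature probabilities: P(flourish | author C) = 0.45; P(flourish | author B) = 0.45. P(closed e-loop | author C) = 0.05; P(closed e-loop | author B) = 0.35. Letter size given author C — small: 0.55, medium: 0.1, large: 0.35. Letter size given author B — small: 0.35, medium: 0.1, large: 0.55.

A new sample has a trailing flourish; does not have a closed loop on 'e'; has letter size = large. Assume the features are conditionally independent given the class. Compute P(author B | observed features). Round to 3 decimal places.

0.367

author C: 0.65 × 0.45 × (1−0.05) × 0.35 = 0.09725625
author B: 0.35 × 0.45 × (1−0.35) × 0.55 = 0.05630625
P(author B | x) = 0.05630625 / 0.1535625 ≈ 0.367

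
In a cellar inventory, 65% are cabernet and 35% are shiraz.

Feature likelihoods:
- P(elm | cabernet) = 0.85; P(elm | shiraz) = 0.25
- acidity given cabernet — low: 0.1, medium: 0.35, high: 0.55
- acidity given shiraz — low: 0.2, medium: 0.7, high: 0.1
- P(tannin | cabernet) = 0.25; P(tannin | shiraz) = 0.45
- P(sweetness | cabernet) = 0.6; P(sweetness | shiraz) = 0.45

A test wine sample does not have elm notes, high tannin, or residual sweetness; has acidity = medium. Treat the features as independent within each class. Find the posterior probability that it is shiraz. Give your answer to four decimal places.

0.8445

cabernet: 0.65 × (1−0.85) × 0.35 × (1−0.25) × (1−0.6) = 0.0102375
shiraz: 0.35 × (1−0.25) × 0.7 × (1−0.45) × (1−0.45) = 0.055584375
P(shiraz | x) = 0.055584375 / 0.065821875 ≈ 0.8445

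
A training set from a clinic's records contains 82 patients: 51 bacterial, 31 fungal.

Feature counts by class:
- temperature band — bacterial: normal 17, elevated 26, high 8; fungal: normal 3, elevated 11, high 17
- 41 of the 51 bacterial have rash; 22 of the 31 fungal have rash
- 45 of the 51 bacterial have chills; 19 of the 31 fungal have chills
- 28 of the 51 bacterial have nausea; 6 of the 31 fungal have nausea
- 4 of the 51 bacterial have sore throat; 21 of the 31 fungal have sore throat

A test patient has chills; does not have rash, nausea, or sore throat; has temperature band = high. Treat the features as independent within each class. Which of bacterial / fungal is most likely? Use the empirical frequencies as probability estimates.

bacterial: (51/82) × (8/51) × (10/51) × (45/51) × (23/51) × (47/51) ≈ 0.0070151
fungal: (31/82) × (17/31) × (9/31) × (19/31) × (25/31) × (10/31) ≈ 0.00959676
Highest score → fungal.

fungal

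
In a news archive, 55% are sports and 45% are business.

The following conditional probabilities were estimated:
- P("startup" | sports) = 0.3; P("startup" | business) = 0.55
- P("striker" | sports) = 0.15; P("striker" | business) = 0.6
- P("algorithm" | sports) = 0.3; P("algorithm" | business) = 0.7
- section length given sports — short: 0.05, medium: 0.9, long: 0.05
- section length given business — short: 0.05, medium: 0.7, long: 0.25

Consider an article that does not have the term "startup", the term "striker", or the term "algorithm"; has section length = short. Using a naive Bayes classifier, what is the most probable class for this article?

sports

sports: 0.55 × (1−0.3) × (1−0.15) × (1−0.3) × 0.05 = 0.01145375
business: 0.45 × (1−0.55) × (1−0.6) × (1−0.7) × 0.05 = 0.001215
Highest score → sports.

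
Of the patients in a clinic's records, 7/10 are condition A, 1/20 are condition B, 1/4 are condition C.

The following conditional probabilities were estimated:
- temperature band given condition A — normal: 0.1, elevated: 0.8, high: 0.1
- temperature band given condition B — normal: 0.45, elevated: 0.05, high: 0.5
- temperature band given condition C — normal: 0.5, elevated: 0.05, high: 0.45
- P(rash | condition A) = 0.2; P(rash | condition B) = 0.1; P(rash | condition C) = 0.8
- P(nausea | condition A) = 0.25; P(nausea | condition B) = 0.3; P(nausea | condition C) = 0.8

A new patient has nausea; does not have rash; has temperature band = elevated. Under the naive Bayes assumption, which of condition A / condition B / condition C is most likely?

condition A: 0.7 × 0.8 × (1−0.2) × 0.25 = 0.112
condition B: 0.05 × 0.05 × (1−0.1) × 0.3 = 0.000675
condition C: 0.25 × 0.05 × (1−0.8) × 0.8 = 0.002
Highest score → condition A.

condition A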